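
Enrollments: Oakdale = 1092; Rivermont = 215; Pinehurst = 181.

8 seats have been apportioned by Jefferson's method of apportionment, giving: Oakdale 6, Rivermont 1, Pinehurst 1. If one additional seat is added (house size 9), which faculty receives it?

Oakdale

Priority for the next seat is population ÷ (current seats + 1).
Priorities: Oakdale 156.000, Rivermont 107.500, Pinehurst 90.500.
Highest priority: Oakdale.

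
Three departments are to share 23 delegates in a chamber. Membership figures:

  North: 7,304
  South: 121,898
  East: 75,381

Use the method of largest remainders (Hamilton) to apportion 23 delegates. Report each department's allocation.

North: 1, South: 14, East: 8

The standard divisor is 204583/23 ≈ 8894.913.
Standard quotas: North 0.8211, South 13.7042, East 8.4746.
Lower quotas: North 0, South 13, East 8 (sum 21, leaving 2 seats).
Remainders in descending order: North 0.8211, South 0.7042, East 0.4746.
Largest remainders: North, South receive the extra seats.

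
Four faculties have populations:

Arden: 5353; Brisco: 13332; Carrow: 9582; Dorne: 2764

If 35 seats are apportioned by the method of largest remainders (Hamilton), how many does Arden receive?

Standard divisor: 31031 ÷ 35 ≈ 886.6.
Standard quotas: Arden 6.0377, Brisco 15.0372, Carrow 10.8076, Dorne 3.1175.
Lower quotas: Arden 6, Brisco 15, Carrow 10, Dorne 3 (sum 34, leaving 1 seat).
Remainders in descending order: Carrow 0.8076, Dorne 0.1175, Arden 0.0377, Brisco 0.0372.
Largest remainder: Carrow receives the extra seat.
Arden receives 6.

6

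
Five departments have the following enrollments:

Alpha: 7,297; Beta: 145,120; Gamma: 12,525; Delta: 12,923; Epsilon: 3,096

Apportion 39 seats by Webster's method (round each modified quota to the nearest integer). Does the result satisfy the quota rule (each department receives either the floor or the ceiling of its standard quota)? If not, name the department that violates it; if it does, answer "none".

Beta

Standard quotas: Alpha 1.573, Beta 31.276, Gamma 2.699, Delta 2.785, Epsilon 0.667.
Webster allocation: Alpha 2, Beta 30, Gamma 3, Delta 3, Epsilon 1.
Beta has quota 31.276 (lower 31, upper 32) but receives 30 — outside the quota interval.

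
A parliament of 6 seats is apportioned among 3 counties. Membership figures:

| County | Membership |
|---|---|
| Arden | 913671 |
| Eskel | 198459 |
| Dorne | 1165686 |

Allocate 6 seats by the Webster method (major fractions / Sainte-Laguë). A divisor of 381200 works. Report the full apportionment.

Arden 2, Eskel 1, Dorne 3

With modified divisor 381200: modified quotas Arden 2.397, Eskel 0.521, Dorne 3.058.
Rounding to the nearest integer: Arden 2, Eskel 1, Dorne 3 (total 6).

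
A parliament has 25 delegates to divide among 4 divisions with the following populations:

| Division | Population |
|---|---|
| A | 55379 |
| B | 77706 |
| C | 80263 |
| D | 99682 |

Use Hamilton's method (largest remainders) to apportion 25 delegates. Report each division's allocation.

A 5, B 6, C 6, D 8

The standard divisor is 313030/25 ≈ 12521.2.
Standard quotas: A 4.4228, B 6.2060, C 6.4102, D 7.9611.
Lower quotas: A 4, B 6, C 6, D 7 (sum 23, leaving 2 seats).
Remainders in descending order: D 0.9611, A 0.4228, C 0.4102, B 0.2060.
The surplus seats go to D, A.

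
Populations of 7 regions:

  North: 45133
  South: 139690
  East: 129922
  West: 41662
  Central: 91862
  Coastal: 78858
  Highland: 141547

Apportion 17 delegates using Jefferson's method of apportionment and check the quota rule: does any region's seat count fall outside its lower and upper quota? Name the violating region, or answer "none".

none

Standard quotas: North 1.147, South 3.551, East 3.303, West 1.059, Central 2.335, Coastal 2.005, Highland 3.599.
Jefferson allocation: North 1, South 4, East 3, West 1, Central 2, Coastal 2, Highland 4.
Every allocation lies between the lower and upper quota.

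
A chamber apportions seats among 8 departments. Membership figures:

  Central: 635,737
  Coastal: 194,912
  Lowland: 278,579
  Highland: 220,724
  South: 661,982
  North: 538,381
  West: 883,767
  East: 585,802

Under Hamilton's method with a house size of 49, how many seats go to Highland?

Total 3999884; standard divisor 3999884/49 ≈ 81630.286.
Standard quotas: Central 7.7880, Coastal 2.3877, Lowland 3.4127, Highland 2.7039, South 8.1095, North 6.5954, West 10.8265, East 7.1763.
Lower quotas: Central 7, Coastal 2, Lowland 3, Highland 2, South 8, North 6, West 10, East 7 (sum 45, leaving 4 seats).
Remainders in descending order: West 0.8265, Central 0.7880, Highland 0.7039, North 0.5954, Lowland 0.4127, Coastal 0.3877, East 0.1763, South 0.1095.
Largest remainders: West, Central, Highland, North receive the extra seats.
Highland receives 3.

3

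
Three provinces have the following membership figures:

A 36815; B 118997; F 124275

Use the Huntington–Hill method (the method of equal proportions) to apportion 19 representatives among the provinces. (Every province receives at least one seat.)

A: 3; B: 8; F: 8

With divisor 14838: modified quotas A 2.481, B 8.020, F 8.375.
Geometric-mean thresholds: A √(2·3)=2.449, B √(8·9)=8.485, F √(8·9)=8.485.
Each quota rounded against its threshold gives A 3, B 8, F 8 (total 19).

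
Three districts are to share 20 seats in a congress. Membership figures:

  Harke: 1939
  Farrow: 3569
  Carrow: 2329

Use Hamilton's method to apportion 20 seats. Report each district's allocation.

Harke=5, Farrow=9, Carrow=6

Total 7837; standard divisor 7837/20 ≈ 391.85.
Standard quotas: Harke 4.948, Farrow 9.108, Carrow 5.944.
Lower quotas: Harke 4, Farrow 9, Carrow 5 (sum 18, leaving 2 seats).
Remainders in descending order: Harke 0.948, Carrow 0.944, Farrow 0.108.
The surplus seats go to Harke, Carrow.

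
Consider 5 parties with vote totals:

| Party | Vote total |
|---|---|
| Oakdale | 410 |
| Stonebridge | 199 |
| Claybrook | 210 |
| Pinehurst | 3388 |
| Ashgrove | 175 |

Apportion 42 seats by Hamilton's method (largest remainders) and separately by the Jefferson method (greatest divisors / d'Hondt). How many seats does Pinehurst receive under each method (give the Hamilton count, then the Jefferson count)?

32 and 34

Hamilton: Oakdale 4, Stonebridge 2, Claybrook 2, Pinehurst 32, Ashgrove 2.
Jefferson: Oakdale 4, Stonebridge 1, Claybrook 2, Pinehurst 34, Ashgrove 1.
Pinehurst gets 32 under Hamilton and 34 under Jefferson.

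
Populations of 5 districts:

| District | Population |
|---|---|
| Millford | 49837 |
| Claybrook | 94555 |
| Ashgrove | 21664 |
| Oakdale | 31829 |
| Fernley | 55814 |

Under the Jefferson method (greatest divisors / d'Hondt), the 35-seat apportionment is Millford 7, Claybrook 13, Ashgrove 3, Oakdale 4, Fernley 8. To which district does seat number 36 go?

Priority for the next seat is population ÷ (current seats + 1).
Priorities: Millford 6229.625, Claybrook 6753.929, Ashgrove 5416.000, Oakdale 6365.800, Fernley 6201.556.
Highest priority: Claybrook.

Claybrook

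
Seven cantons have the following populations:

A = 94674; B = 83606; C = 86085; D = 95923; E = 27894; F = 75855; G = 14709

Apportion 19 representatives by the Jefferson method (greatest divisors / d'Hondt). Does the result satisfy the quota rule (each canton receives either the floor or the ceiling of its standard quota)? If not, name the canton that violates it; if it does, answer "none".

Standard quotas: A 3.757, B 3.318, C 3.416, D 3.807, E 1.107, F 3.010, G 0.584.
Jefferson allocation: A 4, B 3, C 4, D 4, E 1, F 3, G 0.
Every allocation lies between the lower and upper quota.

none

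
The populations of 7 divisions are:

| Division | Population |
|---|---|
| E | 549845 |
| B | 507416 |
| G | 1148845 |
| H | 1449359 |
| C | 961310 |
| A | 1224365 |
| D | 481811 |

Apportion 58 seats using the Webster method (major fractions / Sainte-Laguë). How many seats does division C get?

9

Standard divisor 6322951/58 ≈ 109016.397; standard quotas: E 5.044, B 4.654, G 10.538, H 13.295, C 8.818, A 11.231, D 4.420.
Rounding to the nearest integer gives E 5, B 5, G 11, H 13, C 9, A 11, D 4 — total 58, matching the house size, so no adjustment is needed.
C receives 9.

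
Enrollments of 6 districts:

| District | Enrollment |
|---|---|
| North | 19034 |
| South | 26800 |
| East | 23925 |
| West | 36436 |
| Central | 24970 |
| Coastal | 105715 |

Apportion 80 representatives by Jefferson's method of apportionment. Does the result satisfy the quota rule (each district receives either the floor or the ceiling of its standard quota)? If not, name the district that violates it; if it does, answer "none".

Coastal

Standard quotas: North 6.428, South 9.051, East 8.080, West 12.305, Central 8.433, Coastal 35.702.
Jefferson allocation: North 6, South 9, East 8, West 12, Central 8, Coastal 37.
Coastal has quota 35.702 (lower 35, upper 36) but receives 37 — outside the quota interval.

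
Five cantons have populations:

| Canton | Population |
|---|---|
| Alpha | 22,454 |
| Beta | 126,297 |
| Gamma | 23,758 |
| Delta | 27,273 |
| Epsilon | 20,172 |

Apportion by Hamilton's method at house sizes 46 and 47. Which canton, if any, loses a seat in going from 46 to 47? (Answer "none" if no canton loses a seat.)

none

At 46 seats: Alpha 5, Beta 26, Gamma 5, Delta 6, Epsilon 4.
At 47 seats: Alpha 5, Beta 27, Gamma 5, Delta 6, Epsilon 4.
No canton's allocation decreased.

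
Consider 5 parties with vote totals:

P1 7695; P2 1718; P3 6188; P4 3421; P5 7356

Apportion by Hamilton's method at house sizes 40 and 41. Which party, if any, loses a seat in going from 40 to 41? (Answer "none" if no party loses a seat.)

none

At 40 seats: P1 12, P2 3, P3 9, P4 5, P5 11.
At 41 seats: P1 12, P2 3, P3 10, P4 5, P5 11.
No party's allocation decreased.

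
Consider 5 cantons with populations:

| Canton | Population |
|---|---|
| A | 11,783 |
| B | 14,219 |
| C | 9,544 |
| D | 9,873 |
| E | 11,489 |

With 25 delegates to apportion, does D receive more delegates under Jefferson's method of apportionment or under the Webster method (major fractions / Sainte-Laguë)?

Webster

Jefferson: A 5, B 7, C 4, D 4, E 5.
Webster: A 5, B 6, C 4, D 5, E 5.
D gets 4 under Jefferson and 5 under Webster.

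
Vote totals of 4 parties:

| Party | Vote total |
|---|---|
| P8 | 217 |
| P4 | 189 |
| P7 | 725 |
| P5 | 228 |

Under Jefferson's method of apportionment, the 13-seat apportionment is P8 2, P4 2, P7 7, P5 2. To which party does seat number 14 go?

Priority for the next seat is population ÷ (current seats + 1).
Priorities: P8 72.333, P4 63.000, P7 90.625, P5 76.000.
Highest priority: P7.

P7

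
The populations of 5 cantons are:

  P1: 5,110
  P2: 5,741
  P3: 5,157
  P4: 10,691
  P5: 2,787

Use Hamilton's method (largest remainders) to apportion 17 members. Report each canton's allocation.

Total 29486; standard divisor 29486/17 ≈ 1734.471.
Standard quotas: P1 2.9461, P2 3.3099, P3 2.9732, P4 6.1638, P5 1.6068.
Lower quotas: P1 2, P2 3, P3 2, P4 6, P5 1 (sum 14, leaving 3 seats).
Remainders in descending order: P3 0.9732, P1 0.9461, P5 0.6068, P2 0.3099, P4 0.1638.
The surplus seats go to P3, P1, P5.

P1: 3, P2: 3, P3: 3, P4: 6, P5: 2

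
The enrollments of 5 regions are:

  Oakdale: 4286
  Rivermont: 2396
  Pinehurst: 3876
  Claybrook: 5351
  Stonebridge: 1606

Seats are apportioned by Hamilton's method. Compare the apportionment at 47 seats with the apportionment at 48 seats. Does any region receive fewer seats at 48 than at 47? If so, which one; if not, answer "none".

At 47 seats: Oakdale 12, Rivermont 7, Pinehurst 10, Claybrook 14, Stonebridge 4.
At 48 seats: Oakdale 12, Rivermont 6, Pinehurst 11, Claybrook 15, Stonebridge 4.
Rivermont drops from 7 to 6.

Rivermont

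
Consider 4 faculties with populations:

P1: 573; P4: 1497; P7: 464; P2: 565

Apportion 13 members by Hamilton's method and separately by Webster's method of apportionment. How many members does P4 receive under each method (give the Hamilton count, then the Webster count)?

6 and 7

Hamilton: P1 3, P4 6, P7 2, P2 2.
Webster: P1 2, P4 7, P7 2, P2 2.
P4 gets 6 under Hamilton and 7 under Webster.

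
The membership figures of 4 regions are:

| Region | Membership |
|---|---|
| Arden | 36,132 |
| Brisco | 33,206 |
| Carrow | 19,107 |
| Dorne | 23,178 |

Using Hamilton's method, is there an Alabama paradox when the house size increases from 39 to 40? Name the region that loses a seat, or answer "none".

none

At 39 seats: Arden 13, Brisco 11, Carrow 7, Dorne 8.
At 40 seats: Arden 13, Brisco 12, Carrow 7, Dorne 8.
No region's allocation decreased.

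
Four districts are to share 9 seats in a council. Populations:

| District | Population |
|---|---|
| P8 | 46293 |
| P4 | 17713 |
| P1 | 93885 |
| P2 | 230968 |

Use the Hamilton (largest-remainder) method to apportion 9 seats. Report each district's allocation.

The standard divisor is 388859/9 ≈ 43206.556.
Standard quotas: P8 1.0714, P4 0.4100, P1 2.1729, P2 5.3457.
Lower quotas: P8 1, P4 0, P1 2, P2 5 (sum 8, leaving 1 seat).
Remainders in descending order: P4 0.4100, P2 0.3457, P1 0.1729, P8 0.0714.
The surplus seat goes to P4.

P8=1, P4=1, P1=2, P2=5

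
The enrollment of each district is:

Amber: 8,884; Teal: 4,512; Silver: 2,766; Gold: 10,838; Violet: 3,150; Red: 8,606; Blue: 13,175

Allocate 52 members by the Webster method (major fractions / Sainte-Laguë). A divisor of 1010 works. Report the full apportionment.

With modified divisor 1010: modified quotas Amber 8.796, Teal 4.467, Silver 2.739, Gold 10.731, Violet 3.119, Red 8.521, Blue 13.045.
Rounding to the nearest integer: Amber 9, Teal 4, Silver 3, Gold 11, Violet 3, Red 9, Blue 13 (total 52).

Amber=9, Teal=4, Silver=3, Gold=11, Violet=3, Red=9, Blue=13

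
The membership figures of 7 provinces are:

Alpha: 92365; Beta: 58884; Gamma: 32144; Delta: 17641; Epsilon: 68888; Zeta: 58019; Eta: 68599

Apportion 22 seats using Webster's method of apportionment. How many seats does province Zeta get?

3

Standard divisor 396540/22 ≈ 18024.545; standard quotas: Alpha 5.124, Beta 3.267, Gamma 1.783, Delta 0.979, Epsilon 3.822, Zeta 3.219, Eta 3.806.
Rounding to the nearest integer gives Alpha 5, Beta 3, Gamma 2, Delta 1, Epsilon 4, Zeta 3, Eta 4 — total 22, matching the house size, so no adjustment is needed.
Zeta receives 3.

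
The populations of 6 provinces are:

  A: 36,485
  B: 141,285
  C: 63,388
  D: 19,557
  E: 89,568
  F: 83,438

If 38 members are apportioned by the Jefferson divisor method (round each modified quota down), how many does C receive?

6

Standard divisor 433721/38 ≈ 11413.711; standard quotas: A 3.197, B 12.379, C 5.554, D 1.713, E 7.847, F 7.310.
Rounding down gives 3, 12, 5, 1, 7, 7 = 35 seats, so the divisor must be adjusted.
With modified divisor 10500: modified quotas A 3.475, B 13.456, C 6.037, D 1.863, E 8.530, F 7.946.
Rounding down: A 3, B 13, C 6, D 1, E 8, F 7 (total 38).
C receives 6.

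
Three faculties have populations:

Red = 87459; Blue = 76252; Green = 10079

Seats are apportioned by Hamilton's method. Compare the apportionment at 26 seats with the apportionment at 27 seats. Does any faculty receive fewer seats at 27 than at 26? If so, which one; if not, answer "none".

At 26 seats: Red 13, Blue 11, Green 2.
At 27 seats: Red 14, Blue 12, Green 1.
Green drops from 2 to 1.

Green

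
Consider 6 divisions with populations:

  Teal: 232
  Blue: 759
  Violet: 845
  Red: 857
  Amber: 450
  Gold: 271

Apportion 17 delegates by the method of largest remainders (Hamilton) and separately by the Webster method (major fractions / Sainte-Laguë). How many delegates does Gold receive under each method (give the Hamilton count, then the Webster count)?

2 and 1

Hamilton: Teal 1, Blue 4, Violet 4, Red 4, Amber 2, Gold 2.
Webster: Teal 1, Blue 4, Violet 4, Red 5, Amber 2, Gold 1.
Gold gets 2 under Hamilton and 1 under Webster.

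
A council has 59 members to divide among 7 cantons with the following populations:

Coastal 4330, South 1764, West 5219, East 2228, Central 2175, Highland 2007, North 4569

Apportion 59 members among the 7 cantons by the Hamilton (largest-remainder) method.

Coastal=11, South=5, West=14, East=6, Central=6, Highland=5, North=12

The standard divisor is 22292/59 ≈ 377.831.
Standard quotas: Coastal 11.4602, South 4.6688, West 13.8131, East 5.8968, Central 5.7565, Highland 5.3119, North 12.0927.
Lower quotas: Coastal 11, South 4, West 13, East 5, Central 5, Highland 5, North 12 (sum 55, leaving 4 seats).
Remainders in descending order: East 0.8968, West 0.8131, Central 0.7565, South 0.6688, Coastal 0.4602, Highland 0.3119, North 0.0927.
The surplus seats go to East, West, Central, South.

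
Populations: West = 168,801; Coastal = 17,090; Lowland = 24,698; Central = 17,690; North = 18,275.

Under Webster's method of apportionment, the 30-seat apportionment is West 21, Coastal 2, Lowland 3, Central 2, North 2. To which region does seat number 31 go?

Priority for the next seat is population ÷ (current seats + 0.5).
Priorities: West 7851.209, Coastal 6836.000, Lowland 7056.571, Central 7076.000, North 7310.000.
Highest priority: West.

West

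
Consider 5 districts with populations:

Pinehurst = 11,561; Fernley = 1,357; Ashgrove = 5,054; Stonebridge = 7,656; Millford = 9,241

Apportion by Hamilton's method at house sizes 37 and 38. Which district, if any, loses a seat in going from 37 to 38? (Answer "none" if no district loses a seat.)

At 37 seats: Pinehurst 12, Fernley 2, Ashgrove 5, Stonebridge 8, Millford 10.
At 38 seats: Pinehurst 13, Fernley 1, Ashgrove 6, Stonebridge 8, Millford 10.
Fernley drops from 2 to 1.

Fernley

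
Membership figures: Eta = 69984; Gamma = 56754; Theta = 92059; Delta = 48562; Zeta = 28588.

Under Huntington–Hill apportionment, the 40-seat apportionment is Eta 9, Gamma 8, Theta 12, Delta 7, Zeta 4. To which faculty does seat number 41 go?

Eta

Priority for the next seat is population ÷ (√(s·(s+1))).
Priorities: Eta 7376.961, Gamma 6688.523, Theta 7370.619, Delta 6489.370, Zeta 6392.471.
Highest priority: Eta.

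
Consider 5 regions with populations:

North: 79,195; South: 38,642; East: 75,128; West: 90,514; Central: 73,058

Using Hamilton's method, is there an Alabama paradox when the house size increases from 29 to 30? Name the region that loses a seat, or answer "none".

At 29 seats: North 7, South 3, East 6, West 7, Central 6.
At 30 seats: North 7, South 3, East 6, West 8, Central 6.
No region's allocation decreased.

none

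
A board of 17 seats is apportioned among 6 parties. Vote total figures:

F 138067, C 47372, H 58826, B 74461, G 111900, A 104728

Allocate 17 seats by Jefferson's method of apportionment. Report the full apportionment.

F=5; C=1; H=2; B=2; G=4; A=3

Standard divisor 535354/17 ≈ 31491.412; standard quotas: F 4.384, C 1.504, H 1.868, B 2.364, G 3.553, A 3.326.
Rounding down gives 4, 1, 1, 2, 3, 3 = 14 seats, so the divisor must be adjusted.
With modified divisor 26900: modified quotas F 5.133, C 1.761, H 2.187, B 2.768, G 4.160, A 3.893.
Rounding down: F 5, C 1, H 2, B 2, G 4, A 3 (total 17).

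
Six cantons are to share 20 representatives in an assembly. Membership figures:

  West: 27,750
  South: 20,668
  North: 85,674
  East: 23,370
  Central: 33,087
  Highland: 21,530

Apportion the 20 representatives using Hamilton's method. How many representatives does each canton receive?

Standard divisor: 212079 ÷ 20 ≈ 10603.95.
Standard quotas: West 2.6169, South 1.9491, North 8.0794, East 2.2039, Central 3.1203, Highland 2.0304.
Lower quotas: West 2, South 1, North 8, East 2, Central 3, Highland 2 (sum 18, leaving 2 seats).
Remainders in descending order: South 0.9491, West 0.6169, East 0.2039, Central 0.1203, North 0.0794, Highland 0.0304.
Largest remainders: South, West receive the extra seats.

West: 3; South: 2; North: 8; East: 2; Central: 3; Highland: 2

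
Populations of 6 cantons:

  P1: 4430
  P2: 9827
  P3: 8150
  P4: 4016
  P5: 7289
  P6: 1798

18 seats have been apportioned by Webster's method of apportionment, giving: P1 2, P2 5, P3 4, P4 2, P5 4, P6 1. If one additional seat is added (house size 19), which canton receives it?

P3

Priority for the next seat is population ÷ (current seats + 0.5).
Priorities: P1 1772.000, P2 1786.727, P3 1811.111, P4 1606.400, P5 1619.778, P6 1198.667.
Highest priority: P3.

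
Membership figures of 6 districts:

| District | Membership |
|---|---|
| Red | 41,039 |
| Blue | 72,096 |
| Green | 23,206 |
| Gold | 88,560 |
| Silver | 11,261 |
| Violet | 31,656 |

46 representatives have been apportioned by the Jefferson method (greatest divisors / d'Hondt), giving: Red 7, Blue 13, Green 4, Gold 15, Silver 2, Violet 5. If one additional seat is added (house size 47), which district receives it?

Priority for the next seat is population ÷ (current seats + 1).
Priorities: Red 5129.875, Blue 5149.714, Green 4641.200, Gold 5535.000, Silver 3753.667, Violet 5276.000.
Highest priority: Gold.

Gold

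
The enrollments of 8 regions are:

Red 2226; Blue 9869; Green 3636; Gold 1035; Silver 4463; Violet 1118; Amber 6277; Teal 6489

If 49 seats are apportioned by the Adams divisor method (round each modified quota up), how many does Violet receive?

2

Standard divisor 35113/49 ≈ 716.592; standard quotas: Red 3.106, Blue 13.772, Green 5.074, Gold 1.444, Silver 6.228, Violet 1.560, Amber 8.760, Teal 9.055.
Rounding up gives 4, 14, 6, 2, 7, 2, 9, 10 = 54 seats, so the divisor must be adjusted.
With modified divisor 770: modified quotas Red 2.891, Blue 12.817, Green 4.722, Gold 1.344, Silver 5.796, Violet 1.452, Amber 8.152, Teal 8.427.
Rounding up: Red 3, Blue 13, Green 5, Gold 2, Silver 6, Violet 2, Amber 9, Teal 9 (total 49).
Violet receives 2.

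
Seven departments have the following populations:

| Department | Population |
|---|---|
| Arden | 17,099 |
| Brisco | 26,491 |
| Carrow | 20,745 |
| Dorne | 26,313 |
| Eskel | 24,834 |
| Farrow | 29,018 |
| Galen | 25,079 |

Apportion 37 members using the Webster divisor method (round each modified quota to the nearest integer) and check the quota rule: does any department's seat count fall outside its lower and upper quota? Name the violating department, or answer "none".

none

Standard quotas: Arden 3.731, Brisco 5.780, Carrow 4.526, Dorne 5.741, Eskel 5.418, Farrow 6.331, Galen 5.472.
Webster allocation: Arden 4, Brisco 6, Carrow 5, Dorne 6, Eskel 5, Farrow 6, Galen 5.
Every allocation lies between the lower and upper quota.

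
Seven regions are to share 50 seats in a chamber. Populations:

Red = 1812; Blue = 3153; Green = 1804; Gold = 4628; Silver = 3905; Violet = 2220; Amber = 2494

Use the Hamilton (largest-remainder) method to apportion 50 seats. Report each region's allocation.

Red 4, Blue 8, Green 4, Gold 12, Silver 10, Violet 6, Amber 6

Total 20016; standard divisor 20016/50 ≈ 400.32.
Standard quotas: Red 4.526, Blue 7.876, Green 4.506, Gold 11.561, Silver 9.755, Violet 5.546, Amber 6.230.
Lower quotas: Red 4, Blue 7, Green 4, Gold 11, Silver 9, Violet 5, Amber 6 (sum 46, leaving 4 seats).
Remainders in descending order: Blue 0.876, Silver 0.755, Gold 0.561, Violet 0.546, Red 0.526, Green 0.506, Amber 0.230.
Largest remainders: Blue, Silver, Gold, Violet receive the extra seats.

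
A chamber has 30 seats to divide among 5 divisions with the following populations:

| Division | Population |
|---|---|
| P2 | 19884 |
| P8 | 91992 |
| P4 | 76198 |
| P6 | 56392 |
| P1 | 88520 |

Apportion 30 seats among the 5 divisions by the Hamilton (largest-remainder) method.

Standard divisor: 332986 ÷ 30 ≈ 11099.533.
Standard quotas: P2 1.7914, P8 8.2879, P4 6.8650, P6 5.0806, P1 7.9751.
Lower quotas: P2 1, P8 8, P4 6, P6 5, P1 7 (sum 27, leaving 3 seats).
Remainders in descending order: P1 0.9751, P4 0.8650, P2 0.7914, P8 0.2879, P6 0.0806.
The surplus seats go to P1, P4, P2.

P2=2; P8=8; P4=7; P6=5; P1=8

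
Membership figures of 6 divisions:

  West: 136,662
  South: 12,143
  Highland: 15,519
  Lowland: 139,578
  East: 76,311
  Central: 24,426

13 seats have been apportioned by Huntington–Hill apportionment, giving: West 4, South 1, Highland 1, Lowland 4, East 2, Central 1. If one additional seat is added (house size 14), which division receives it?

Priority for the next seat is population ÷ (√(s·(s+1))).
Priorities: West 30558.552, South 8586.398, Highland 10973.590, Lowland 31210.590, East 31153.835, Central 17271.790.
Highest priority: Lowland.

Lowland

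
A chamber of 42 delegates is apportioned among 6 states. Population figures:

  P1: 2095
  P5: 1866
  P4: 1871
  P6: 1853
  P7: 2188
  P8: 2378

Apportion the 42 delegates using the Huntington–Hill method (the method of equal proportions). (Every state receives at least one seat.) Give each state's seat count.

P1 7; P5 6; P4 7; P6 6; P7 8; P8 8

With divisor 288: modified quotas P1 7.274, P5 6.479, P4 6.497, P6 6.434, P7 7.597, P8 8.257.
Geometric-mean thresholds: P1 √(7·8)=7.483, P5 √(6·7)=6.481, P4 √(6·7)=6.481, P6 √(6·7)=6.481, P7 √(7·8)=7.483, P8 √(8·9)=8.485.
Each quota rounded against its threshold gives P1 7, P5 6, P4 7, P6 6, P7 8, P8 8 (total 42).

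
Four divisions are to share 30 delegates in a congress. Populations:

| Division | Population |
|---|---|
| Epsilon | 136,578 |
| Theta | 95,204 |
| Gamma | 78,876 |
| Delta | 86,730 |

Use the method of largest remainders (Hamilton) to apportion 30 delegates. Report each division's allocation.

The standard divisor is 397388/30 ≈ 13246.267.
Standard quotas: Epsilon 10.3107, Theta 7.1872, Gamma 5.9546, Delta 6.5475.
Lower quotas: Epsilon 10, Theta 7, Gamma 5, Delta 6 (sum 28, leaving 2 seats).
Remainders in descending order: Gamma 0.9546, Delta 0.5475, Epsilon 0.3107, Theta 0.1872.
Largest remainders: Gamma, Delta receive the extra seats.

Epsilon 10, Theta 7, Gamma 6, Delta 7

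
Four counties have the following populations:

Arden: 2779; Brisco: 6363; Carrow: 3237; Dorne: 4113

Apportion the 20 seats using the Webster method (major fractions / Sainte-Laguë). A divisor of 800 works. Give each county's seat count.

With modified divisor 800: modified quotas Arden 3.474, Brisco 7.954, Carrow 4.046, Dorne 5.141.
Rounding to the nearest integer: Arden 3, Brisco 8, Carrow 4, Dorne 5 (total 20).

Arden=3, Brisco=8, Carrow=4, Dorne=5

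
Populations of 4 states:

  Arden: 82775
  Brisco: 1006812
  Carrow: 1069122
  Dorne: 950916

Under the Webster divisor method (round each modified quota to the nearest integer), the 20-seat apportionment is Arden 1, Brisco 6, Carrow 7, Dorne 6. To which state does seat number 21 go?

Priority for the next seat is population ÷ (current seats + 0.5).
Priorities: Arden 55183.333, Brisco 154894.154, Carrow 142549.600, Dorne 146294.769.
Highest priority: Brisco.

Brisco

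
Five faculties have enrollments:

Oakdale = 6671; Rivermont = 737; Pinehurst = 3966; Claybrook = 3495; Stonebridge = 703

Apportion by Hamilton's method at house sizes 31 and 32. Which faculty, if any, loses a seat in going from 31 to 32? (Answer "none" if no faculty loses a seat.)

none

At 31 seats: Oakdale 13, Rivermont 2, Pinehurst 8, Claybrook 7, Stonebridge 1.
At 32 seats: Oakdale 14, Rivermont 2, Pinehurst 8, Claybrook 7, Stonebridge 1.
No faculty's allocation decreased.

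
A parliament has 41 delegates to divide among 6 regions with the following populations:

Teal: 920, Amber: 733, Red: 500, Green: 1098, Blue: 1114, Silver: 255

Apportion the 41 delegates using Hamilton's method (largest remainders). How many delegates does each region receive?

Total 4620; standard divisor 4620/41 ≈ 112.683.
Standard quotas: Teal 8.165, Amber 6.505, Red 4.437, Green 9.744, Blue 9.886, Silver 2.263.
Lower quotas: Teal 8, Amber 6, Red 4, Green 9, Blue 9, Silver 2 (sum 38, leaving 3 seats).
Remainders in descending order: Blue 0.886, Green 0.744, Amber 0.505, Red 0.437, Silver 0.263, Teal 0.165.
The surplus seats go to Blue, Green, Amber.

Teal: 8, Amber: 7, Red: 4, Green: 10, Blue: 10, Silver: 2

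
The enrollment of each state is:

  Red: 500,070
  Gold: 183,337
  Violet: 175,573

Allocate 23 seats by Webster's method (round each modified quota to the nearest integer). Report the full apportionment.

Standard divisor 858980/23 ≈ 37346.957; standard quotas: Red 13.390, Gold 4.909, Violet 4.701.
Rounding to the nearest integer gives Red 13, Gold 5, Violet 5 — total 23, matching the house size, so no adjustment is needed.

Red 13, Gold 5, Violet 5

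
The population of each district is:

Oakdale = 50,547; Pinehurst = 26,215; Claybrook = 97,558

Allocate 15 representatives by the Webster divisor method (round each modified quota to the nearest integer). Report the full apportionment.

Oakdale: 4; Pinehurst: 2; Claybrook: 9

Standard divisor 174320/15 ≈ 11621.333; standard quotas: Oakdale 4.350, Pinehurst 2.256, Claybrook 8.395.
Rounding to the nearest integer gives 4, 2, 8 = 14 seats, so the divisor must be adjusted.
With modified divisor 11400: modified quotas Oakdale 4.434, Pinehurst 2.300, Claybrook 8.558.
Rounding to the nearest integer: Oakdale 4, Pinehurst 2, Claybrook 9 (total 15).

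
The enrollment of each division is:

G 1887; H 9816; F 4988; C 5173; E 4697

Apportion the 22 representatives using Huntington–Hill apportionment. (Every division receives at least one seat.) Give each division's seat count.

With divisor 1234: modified quotas G 1.529, H 7.955, F 4.042, C 4.192, E 3.806.
Geometric-mean thresholds: G √(1·2)=1.414, H √(7·8)=7.483, F √(4·5)=4.472, C √(4·5)=4.472, E √(3·4)=3.464.
Each quota rounded against its threshold gives G 2, H 8, F 4, C 4, E 4 (total 22).

G 2; H 8; F 4; C 4; E 4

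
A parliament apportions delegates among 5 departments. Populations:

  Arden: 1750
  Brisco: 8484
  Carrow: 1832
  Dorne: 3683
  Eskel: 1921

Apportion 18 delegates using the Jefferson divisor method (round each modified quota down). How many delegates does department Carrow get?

2

Standard divisor 17670/18 ≈ 981.667; standard quotas: Arden 1.783, Brisco 8.642, Carrow 1.866, Dorne 3.752, Eskel 1.957.
Rounding down gives 1, 8, 1, 3, 1 = 14 seats, so the divisor must be adjusted.
With modified divisor 900: modified quotas Arden 1.944, Brisco 9.427, Carrow 2.036, Dorne 4.092, Eskel 2.134.
Rounding down: Arden 1, Brisco 9, Carrow 2, Dorne 4, Eskel 2 (total 18).
Carrow receives 2.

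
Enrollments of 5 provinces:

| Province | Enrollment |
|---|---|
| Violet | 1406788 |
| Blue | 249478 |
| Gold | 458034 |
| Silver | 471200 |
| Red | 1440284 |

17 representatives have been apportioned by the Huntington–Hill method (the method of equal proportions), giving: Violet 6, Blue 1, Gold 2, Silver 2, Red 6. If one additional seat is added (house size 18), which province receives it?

Red

Priority for the next seat is population ÷ (√(s·(s+1))).
Priorities: Violet 217072.101, Blue 176407.586, Gold 186991.597, Silver 192366.594, Red 222240.646.
Highest priority: Red.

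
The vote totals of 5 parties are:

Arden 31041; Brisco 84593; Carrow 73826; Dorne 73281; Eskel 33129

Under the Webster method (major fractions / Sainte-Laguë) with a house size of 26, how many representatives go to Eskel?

Standard divisor 295870/26 ≈ 11379.615; standard quotas: Arden 2.728, Brisco 7.434, Carrow 6.488, Dorne 6.440, Eskel 2.911.
Rounding to the nearest integer gives 3, 7, 6, 6, 3 = 25 seats, so the divisor must be adjusted.
With modified divisor 11320: modified quotas Arden 2.742, Brisco 7.473, Carrow 6.522, Dorne 6.474, Eskel 2.927.
Rounding to the nearest integer: Arden 3, Brisco 7, Carrow 7, Dorne 6, Eskel 3 (total 26).
Eskel receives 3.

3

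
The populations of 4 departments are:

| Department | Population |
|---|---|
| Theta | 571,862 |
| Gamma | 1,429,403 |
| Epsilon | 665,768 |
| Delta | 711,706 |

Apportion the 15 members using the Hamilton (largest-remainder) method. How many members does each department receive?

Standard divisor: 3378739 ÷ 15 ≈ 225249.267.
Standard quotas: Theta 2.5388, Gamma 6.3459, Epsilon 2.9557, Delta 3.1596.
Lower quotas: Theta 2, Gamma 6, Epsilon 2, Delta 3 (sum 13, leaving 2 seats).
Remainders in descending order: Epsilon 0.9557, Theta 0.5388, Gamma 0.3459, Delta 0.1596.
Largest remainders: Epsilon, Theta receive the extra seats.

Theta: 3, Gamma: 6, Epsilon: 3, Delta: 3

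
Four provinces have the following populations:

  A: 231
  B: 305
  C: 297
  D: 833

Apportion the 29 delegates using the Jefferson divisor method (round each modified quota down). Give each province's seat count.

Standard divisor 1666/29 ≈ 57.448; standard quotas: A 4.021, B 5.309, C 5.170, D 14.500.
Rounding down gives 4, 5, 5, 14 = 28 seats, so the divisor must be adjusted.
With modified divisor 54: modified quotas A 4.278, B 5.648, C 5.500, D 15.426.
Rounding down: A 4, B 5, C 5, D 15 (total 29).

A 4; B 5; C 5; D 15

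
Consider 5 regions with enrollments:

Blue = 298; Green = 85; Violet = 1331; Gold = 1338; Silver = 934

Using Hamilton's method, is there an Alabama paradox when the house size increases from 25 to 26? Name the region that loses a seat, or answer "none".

At 25 seats: Blue 2, Green 1, Violet 8, Gold 8, Silver 6.
At 26 seats: Blue 2, Green 0, Violet 9, Gold 9, Silver 6.
Green drops from 1 to 0.

Green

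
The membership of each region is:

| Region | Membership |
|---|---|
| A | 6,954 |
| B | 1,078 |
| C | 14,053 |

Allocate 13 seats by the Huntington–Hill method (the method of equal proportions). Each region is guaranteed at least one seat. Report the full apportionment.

With divisor 1767: modified quotas A 3.935, B 0.610, C 7.953.
Geometric-mean thresholds: A √(3·4)=3.464, B (min 1), C √(7·8)=7.483.
Each quota rounded against its threshold gives A 4, B 1, C 8 (total 13).

A 4, B 1, C 8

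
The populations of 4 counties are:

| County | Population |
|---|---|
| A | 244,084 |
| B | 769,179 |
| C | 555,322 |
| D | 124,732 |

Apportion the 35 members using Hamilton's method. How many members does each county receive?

A 5; B 16; C 11; D 3

Standard divisor: 1693317 ÷ 35 ≈ 48380.486.
Standard quotas: A 5.0451, B 15.8985, C 11.4782, D 2.5781.
Lower quotas: A 5, B 15, C 11, D 2 (sum 33, leaving 2 seats).
Remainders in descending order: B 0.8985, D 0.5781, C 0.4782, A 0.0451.
Largest remainders: B, D receive the extra seats.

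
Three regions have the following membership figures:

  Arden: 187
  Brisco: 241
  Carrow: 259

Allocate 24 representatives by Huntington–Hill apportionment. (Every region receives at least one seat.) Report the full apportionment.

With divisor 28.6: modified quotas Arden 6.538, Brisco 8.427, Carrow 9.056.
Geometric-mean thresholds: Arden √(6·7)=6.481, Brisco √(8·9)=8.485, Carrow √(9·10)=9.487.
Each quota rounded against its threshold gives Arden 7, Brisco 8, Carrow 9 (total 24).

Arden 7, Brisco 8, Carrow 9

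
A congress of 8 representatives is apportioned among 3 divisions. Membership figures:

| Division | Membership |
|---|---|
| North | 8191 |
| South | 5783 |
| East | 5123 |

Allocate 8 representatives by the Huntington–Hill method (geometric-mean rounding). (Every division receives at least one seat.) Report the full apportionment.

With divisor 2363: modified quotas North 3.466, South 2.447, East 2.168.
Geometric-mean thresholds: North √(3·4)=3.464, South √(2·3)=2.449, East √(2·3)=2.449.
Each quota rounded against its threshold gives North 4, South 2, East 2 (total 8).

North=4, South=2, East=2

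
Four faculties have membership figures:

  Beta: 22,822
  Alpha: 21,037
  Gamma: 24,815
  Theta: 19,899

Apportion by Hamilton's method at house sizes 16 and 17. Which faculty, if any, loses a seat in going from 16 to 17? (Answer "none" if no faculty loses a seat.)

none

At 16 seats: Beta 4, Alpha 4, Gamma 4, Theta 4.
At 17 seats: Beta 4, Alpha 4, Gamma 5, Theta 4.
No faculty's allocation decreased.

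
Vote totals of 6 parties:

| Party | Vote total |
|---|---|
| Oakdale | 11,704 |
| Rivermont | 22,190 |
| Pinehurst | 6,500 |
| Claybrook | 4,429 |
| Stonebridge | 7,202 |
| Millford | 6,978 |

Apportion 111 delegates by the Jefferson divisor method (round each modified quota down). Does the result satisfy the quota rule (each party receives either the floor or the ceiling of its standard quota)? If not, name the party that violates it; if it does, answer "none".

Standard quotas: Oakdale 22.018, Rivermont 41.745, Pinehurst 12.228, Claybrook 8.332, Stonebridge 13.549, Millford 13.127.
Jefferson allocation: Oakdale 22, Rivermont 43, Pinehurst 12, Claybrook 8, Stonebridge 13, Millford 13.
Rivermont has quota 41.745 (lower 41, upper 42) but receives 43 — outside the quota interval.

Rivermont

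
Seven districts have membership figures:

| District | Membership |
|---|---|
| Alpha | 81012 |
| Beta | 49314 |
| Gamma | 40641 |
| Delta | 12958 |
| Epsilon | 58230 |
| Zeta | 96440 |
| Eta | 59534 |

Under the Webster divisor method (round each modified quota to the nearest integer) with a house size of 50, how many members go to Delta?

2

Standard divisor 398129/50 ≈ 7962.58; standard quotas: Alpha 10.174, Beta 6.193, Gamma 5.104, Delta 1.627, Epsilon 7.313, Zeta 12.112, Eta 7.477.
Rounding to the nearest integer gives 10, 6, 5, 2, 7, 12, 7 = 49 seats, so the divisor must be adjusted.
With modified divisor 7900: modified quotas Alpha 10.255, Beta 6.242, Gamma 5.144, Delta 1.640, Epsilon 7.371, Zeta 12.208, Eta 7.536.
Rounding to the nearest integer: Alpha 10, Beta 6, Gamma 5, Delta 2, Epsilon 7, Zeta 12, Eta 8 (total 50).
Delta receives 2.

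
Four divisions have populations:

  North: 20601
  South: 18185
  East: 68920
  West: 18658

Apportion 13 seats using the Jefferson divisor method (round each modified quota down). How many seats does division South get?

2

Standard divisor 126364/13 ≈ 9720.308; standard quotas: North 2.119, South 1.871, East 7.090, West 1.919.
Rounding down gives 2, 1, 7, 1 = 11 seats, so the divisor must be adjusted.
With modified divisor 8900: modified quotas North 2.315, South 2.043, East 7.744, West 2.096.
Rounding down: North 2, South 2, East 7, West 2 (total 13).
South receives 2.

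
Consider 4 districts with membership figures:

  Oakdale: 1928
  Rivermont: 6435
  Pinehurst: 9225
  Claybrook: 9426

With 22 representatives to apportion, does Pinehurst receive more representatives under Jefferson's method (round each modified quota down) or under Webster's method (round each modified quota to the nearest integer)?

Jefferson: Oakdale 1, Rivermont 5, Pinehurst 8, Claybrook 8.
Webster: Oakdale 2, Rivermont 5, Pinehurst 7, Claybrook 8.
Pinehurst gets 8 under Jefferson and 7 under Webster.

Jefferson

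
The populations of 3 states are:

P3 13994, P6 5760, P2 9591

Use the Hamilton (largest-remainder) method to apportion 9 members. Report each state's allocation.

The standard divisor is 29345/9 ≈ 3260.556.
Standard quotas: P3 4.2919, P6 1.7666, P2 2.9415.
Lower quotas: P3 4, P6 1, P2 2 (sum 7, leaving 2 seats).
Remainders in descending order: P2 0.9415, P6 0.7666, P3 0.2919.
Largest remainders: P2, P6 receive the extra seats.

P3: 4; P6: 2; P2: 3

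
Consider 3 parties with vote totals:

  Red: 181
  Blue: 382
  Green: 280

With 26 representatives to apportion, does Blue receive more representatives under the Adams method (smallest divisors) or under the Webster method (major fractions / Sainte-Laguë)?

Adams: Red 6, Blue 11, Green 9.
Webster: Red 5, Blue 12, Green 9.
Blue gets 11 under Adams and 12 under Webster.

Webster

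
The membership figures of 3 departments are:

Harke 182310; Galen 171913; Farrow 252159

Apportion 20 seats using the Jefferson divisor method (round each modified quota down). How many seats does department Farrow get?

8

Standard divisor 606382/20 ≈ 30319.1; standard quotas: Harke 6.013, Galen 5.670, Farrow 8.317.
Rounding down gives 6, 5, 8 = 19 seats, so the divisor must be adjusted.
With modified divisor 28300: modified quotas Harke 6.442, Galen 6.075, Farrow 8.910.
Rounding down: Harke 6, Galen 6, Farrow 8 (total 20).
Farrow receives 8.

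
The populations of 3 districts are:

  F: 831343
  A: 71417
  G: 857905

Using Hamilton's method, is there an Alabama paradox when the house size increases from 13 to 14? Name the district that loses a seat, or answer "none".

A

At 13 seats: F 6, A 1, G 6.
At 14 seats: F 7, A 0, G 7.
A drops from 1 to 0.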